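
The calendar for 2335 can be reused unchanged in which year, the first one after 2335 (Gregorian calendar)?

Two years share a calendar iff Jan 1 falls on the same weekday and both are leap or both are common. 2335: Jan 1 is Tuesday, common year.
2336: Jan 1 Wednesday, leap
2337: Jan 1 Friday, common
2338: Jan 1 Saturday, common
2339: Jan 1 Sunday, common
2340: Jan 1 Monday, leap
2341: Jan 1 Wednesday, common
2342: Jan 1 Thursday, common
2343: Jan 1 Friday, common
2344: Jan 1 Saturday, leap
2345: Jan 1 Monday, common
2346: Jan 1 Tuesday, common
2346 matches on both conditions.

2346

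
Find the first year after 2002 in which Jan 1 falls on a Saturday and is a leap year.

Jan 1 advances by 2 weekdays after a leap year and by 1 after a common year.
2002: Jan 1 is Tuesday.
2003: Wednesday
2004: Thursday (leap)
2005: Saturday
2006: Sunday
2007: Monday
2008: Tuesday (leap)
2009: Thursday
2010: Friday
2011: Saturday
2012: Sunday (leap)
2013: Tuesday
2014: Wednesday
2015: Thursday
2016: Friday (leap)
2017: Sunday
2018: Monday
2019: Tuesday
2020: Wednesday (leap)
2021: Friday
2022: Saturday
2023: Sunday
2024: Monday (leap)
2025: Wednesday
2026: Thursday
2027: Friday
2028: Saturday (leap)
2028 begins on a Saturday and is a leap year.

2028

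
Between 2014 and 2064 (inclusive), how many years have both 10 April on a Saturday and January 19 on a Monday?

2

Check each year's weekday for 10 April and January 19:
  2014: Thu/Sun  2015: Fri/Mon  2016: Sun/Tue  2017: Mon/Thu  2018: Tue/Fri  2019: Wed/Sat  2020: Fri/Sun  2021: Sat/Tue  2022: Sun/Wed  2023: Mon/Thu  2024: Wed/Fri  2025: Thu/Sun  2026: Fri/Mon  2027: Sat/Tue  …(23 more)…  2051: Mon/Thu  2052: Wed/Fri  2053: Thu/Sun  2054: Fri/Mon  2055: Sat/Tue  2056: Mon/Wed  2057: Tue/Fri  2058: Wed/Sat  2059: Thu/Sun  2060: Sat/Mon ✓  2061: Sun/Wed  2062: Mon/Thu  2063: Tue/Fri  2064: Thu/Sat
Both conditions hold in: 2032, 2060 — 2.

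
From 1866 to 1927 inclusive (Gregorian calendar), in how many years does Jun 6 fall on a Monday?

9

Track Jun 6's weekday year by year (advancing +1, or +2 across a Feb 29):
  1866: Wed  1867: Thu (+1)  1868: Sat (+2)  1869: Sun (+1)  1870: Mon (+1) ✓
  1871: Tue (+1)  1872: Thu (+2)  1873: Fri (+1)  1874: Sat (+1)  1875: Sun (+1)
  1876: Tue (+2)  1877: Wed (+1)  1878: Thu (+1)  1879: Fri (+1)  … (34 more years) …
  1914: Sat (+1)  1915: Sun (+1)  1916: Tue (+2)  1917: Wed (+1)  1918: Thu (+1)
  1919: Fri (+1)  1920: Sun (+2)  1921: Mon (+1) ✓  1922: Tue (+1)  1923: Wed (+1)
  1924: Fri (+2)  1925: Sat (+1)  1926: Sun (+1)  1927: Mon (+1) ✓
Monday years: 1870, 1881, 1887, 1892, 1898, 1904, 1910, 1921, 1927 — 9 in total.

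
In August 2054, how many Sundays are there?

August 2054 has 31 days and begins on Saturday.
The first Sunday is August 2.
Sundays fall on 2, 9, 16, 23, 30 — that's 5.

5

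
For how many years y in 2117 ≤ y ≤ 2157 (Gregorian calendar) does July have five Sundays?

17

July has 31 days; it has five Sundays when Sunday falls among the first (month-length − 28) days — i.e. when July 1 is one of Sunday/Saturday/Friday.
July 1 by year: 2117:Thu 2118:Fri✓ 2119:Sat✓ 2120:Mon 2121:Tue 2122:Wed 2123:Thu 2124:Sat✓ 2125:Sun✓ 2126:Mon 2127:Tue 2128:Thu 2129:Fri✓ 2130:Sat✓ 2131:Sun✓ …(11 more)… 2143:Mon 2144:Wed 2145:Thu 2146:Fri✓ 2147:Sat✓ 2148:Mon 2149:Tue 2150:Wed 2151:Thu 2152:Sat✓ 2153:Sun✓ 2154:Mon 2155:Tue 2156:Thu 2157:Fri✓
Years with five Sundays: 2118, 2119, 2124, 2125, 2129, 2130, 2131, 2135, 2136, 2140, 2141, 2142, 2146, 2147, 2152, 2153, 2157 → 17.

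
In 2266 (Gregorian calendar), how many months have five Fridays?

4

A month of length L has five Fridays iff its first Friday is on day ≤ L−28 (so day 1–3 in a 31-day month, 1–2 in a 30-day month, day 1 in a leap February).
Checking each month of 2266: Jan starts Mon (31d); Feb starts Thu (28d); Mar starts Thu (31d) ✓; Apr starts Sun (30d); May starts Tue (31d); Jun starts Fri (30d) ✓; Jul starts Sun (31d); Aug starts Wed (31d) ✓; Sep starts Sat (30d); Oct starts Mon (31d); Nov starts Thu (30d) ✓; Dec starts Sat (31d).
Five-Friday months: March, June, August, November → 4.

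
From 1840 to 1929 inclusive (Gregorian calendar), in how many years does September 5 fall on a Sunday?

13

Track September 5's weekday year by year (advancing +1, or +2 across a Feb 29):
  1840: Sat  1841: Sun (+1) ✓  1842: Mon (+1)  1843: Tue (+1)  1844: Thu (+2)
  1845: Fri (+1)  1846: Sat (+1)  1847: Sun (+1) ✓  1848: Tue (+2)  1849: Wed (+1)
  1850: Thu (+1)  1851: Fri (+1)  1852: Sun (+2) ✓  1853: Mon (+1)  … (62 more years) …
  1916: Tue (+2)  1917: Wed (+1)  1918: Thu (+1)  1919: Fri (+1)  1920: Sun (+2) ✓
  1921: Mon (+1)  1922: Tue (+1)  1923: Wed (+1)  1924: Fri (+2)  1925: Sat (+1)
  1926: Sun (+1) ✓  1927: Mon (+1)  1928: Wed (+2)  1929: Thu (+1)
Sunday years: 1841, 1847, 1852, 1858, 1869, 1875, 1880, 1886, 1897, 1909, 1915, 1920, 1926 — 13 in total.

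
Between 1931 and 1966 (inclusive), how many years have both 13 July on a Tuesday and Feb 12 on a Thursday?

1

Check each year's weekday for 13 July and Feb 12:
  1931: Mon/Thu  1932: Wed/Fri  1933: Thu/Sun  1934: Fri/Mon  1935: Sat/Tue  1936: Mon/Wed  1937: Tue/Fri  1938: Wed/Sat  1939: Thu/Sun  1940: Sat/Mon  1941: Sun/Wed  1942: Mon/Thu  1943: Tue/Fri  1944: Thu/Sat  …(8 more)…  1953: Mon/Thu  1954: Tue/Fri  1955: Wed/Sat  1956: Fri/Sun  1957: Sat/Tue  1958: Sun/Wed  1959: Mon/Thu  1960: Wed/Fri  1961: Thu/Sun  1962: Fri/Mon  1963: Sat/Tue  1964: Mon/Wed  1965: Tue/Fri  1966: Wed/Sat
Both conditions hold in: 1948 — 1.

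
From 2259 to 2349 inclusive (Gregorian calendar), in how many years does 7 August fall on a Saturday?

Track 7 August's weekday year by year (advancing +1, or +2 across a Feb 29):
  2259: Sun  2260: Tue (+2)  2261: Wed (+1)  2262: Thu (+1)  2263: Fri (+1)
  2264: Sun (+2)  2265: Mon (+1)  2266: Tue (+1)  2267: Wed (+1)  2268: Fri (+2)
  2269: Sat (+1) ✓  2270: Sun (+1)  2271: Mon (+1)  2272: Wed (+2)  … (63 more years) …
  2336: Fri (+2)  2337: Sat (+1) ✓  2338: Sun (+1)  2339: Mon (+1)  2340: Wed (+2)
  2341: Thu (+1)  2342: Fri (+1)  2343: Sat (+1) ✓  2344: Mon (+2)  2345: Tue (+1)
  2346: Wed (+1)  2347: Thu (+1)  2348: Sat (+2) ✓  2349: Sun (+1)
Saturday years: 2269, 2275, 2280, 2286, 2297, 2309, 2315, 2320, 2326, 2337, 2343, 2348 — 12 in total.

12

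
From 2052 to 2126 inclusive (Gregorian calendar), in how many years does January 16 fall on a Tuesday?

11

Track January 16's weekday year by year (advancing +1, or +2 across a Feb 29):
  2052: Tue ✓  2053: Thu (+2)  2054: Fri (+1)  2055: Sat (+1)  2056: Sun (+1)
  2057: Tue (+2) ✓  2058: Wed (+1)  2059: Thu (+1)  2060: Fri (+1)  2061: Sun (+2)
  2062: Mon (+1)  2063: Tue (+1) ✓  2064: Wed (+1)  2065: Fri (+2)  … (47 more years) …
  2113: Mon (+2)  2114: Tue (+1) ✓  2115: Wed (+1)  2116: Thu (+1)  2117: Sat (+2)
  2118: Sun (+1)  2119: Mon (+1)  2120: Tue (+1) ✓  2121: Thu (+2)  2122: Fri (+1)
  2123: Sat (+1)  2124: Sun (+1)  2125: Tue (+2) ✓  2126: Wed (+1)
Tuesday years: 2052, 2057, 2063, 2074, 2080, 2085, 2091, 2103, 2114, 2120, 2125 — 11 in total.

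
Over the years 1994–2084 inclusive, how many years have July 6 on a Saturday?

Track July 6's weekday year by year (advancing +1, or +2 across a Feb 29):
  1994: Wed  1995: Thu (+1)  1996: Sat (+2) ✓  1997: Sun (+1)  1998: Mon (+1)
  1999: Tue (+1)  2000: Thu (+2)  2001: Fri (+1)  2002: Sat (+1) ✓  2003: Sun (+1)
  2004: Tue (+2)  2005: Wed (+1)  2006: Thu (+1)  2007: Fri (+1)  … (63 more years) …
  2071: Mon (+1)  2072: Wed (+2)  2073: Thu (+1)  2074: Fri (+1)  2075: Sat (+1) ✓
  2076: Mon (+2)  2077: Tue (+1)  2078: Wed (+1)  2079: Thu (+1)  2080: Sat (+2) ✓
  2081: Sun (+1)  2082: Mon (+1)  2083: Tue (+1)  2084: Thu (+2)
Saturday years: 1996, 2002, 2013, 2019, 2024, 2030, 2041, 2047, 2052, 2058, 2069, 2075, 2080 — 13 in total.

13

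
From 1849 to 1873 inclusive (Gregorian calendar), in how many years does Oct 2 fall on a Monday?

3

Track Oct 2's weekday year by year (advancing +1, or +2 across a Feb 29):
  1849: Tue  1850: Wed (+1)  1851: Thu (+1)  1852: Sat (+2)  1853: Sun (+1)
  1854: Mon (+1) ✓  1855: Tue (+1)  1856: Thu (+2)  1857: Fri (+1)  1858: Sat (+1)
  1859: Sun (+1)  1860: Tue (+2)  1861: Wed (+1)  1862: Thu (+1)  1863: Fri (+1)
  1864: Sun (+2)  1865: Mon (+1) ✓  1866: Tue (+1)  1867: Wed (+1)  1868: Fri (+2)
  1869: Sat (+1)  1870: Sun (+1)  1871: Mon (+1) ✓  1872: Wed (+2)  1873: Thu (+1)
Monday years: 1854, 1865, 1871 — 3 in total.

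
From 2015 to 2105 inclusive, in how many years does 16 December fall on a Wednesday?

Track 16 December's weekday year by year (advancing +1, or +2 across a Feb 29):
  2015: Wed ✓  2016: Fri (+2)  2017: Sat (+1)  2018: Sun (+1)  2019: Mon (+1)
  2020: Wed (+2) ✓  2021: Thu (+1)  2022: Fri (+1)  2023: Sat (+1)  2024: Mon (+2)
  2025: Tue (+1)  2026: Wed (+1) ✓  2027: Thu (+1)  2028: Sat (+2)  … (63 more years) …
  2092: Tue (+2)  2093: Wed (+1) ✓  2094: Thu (+1)  2095: Fri (+1)  2096: Sun (+2)
  2097: Mon (+1)  2098: Tue (+1)  2099: Wed (+1) ✓  2100: Thu (+1)  2101: Fri (+1)
  2102: Sat (+1)  2103: Sun (+1)  2104: Tue (+2)  2105: Wed (+1) ✓
Wednesday years: 2015, 2020, 2026, 2037, 2043, 2048, 2054, 2065, 2071, 2076, 2082, 2093, 2099, 2105 — 14 in total.

14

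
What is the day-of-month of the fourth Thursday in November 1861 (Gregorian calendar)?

28

November 1, 1861 is a Friday, so the first Thursday is the 7th.
The fourth Thursday is 7 + 21 = 28.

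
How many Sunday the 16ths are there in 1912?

1

Check the 16th of each month of 1912: Jan 16: Tue, Feb 16: Fri, Mar 16: Sat, Apr 16: Tue, May 16: Thu, Jun 16: Sun, Jul 16: Tue, Aug 16: Fri, Sep 16: Mon, Oct 16: Wed, Nov 16: Sat, Dec 16: Mon.
Sunday occurs in June — 1 month.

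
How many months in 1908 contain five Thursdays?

A month of length L has five Thursdays iff its first Thursday is on day ≤ L−28 (so day 1–3 in a 31-day month, 1–2 in a 30-day month, day 1 in a leap February).
Checking each month of 1908: Jan starts Wed (31d) ✓; Feb starts Sat (29d); Mar starts Sun (31d); Apr starts Wed (30d) ✓; May starts Fri (31d); Jun starts Mon (30d); Jul starts Wed (31d) ✓; Aug starts Sat (31d); Sep starts Tue (30d); Oct starts Thu (31d) ✓; Nov starts Sun (30d); Dec starts Tue (31d) ✓.
Five-Thursday months: January, April, July, October, December → 5.

5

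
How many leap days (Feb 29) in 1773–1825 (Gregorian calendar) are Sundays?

Leap years in 1773–1825: 12 of them.
Feb 29 weekday advances by 5 (mod 7) from one leap year to the next four years later (or differs when a century non-leap intervenes).
Leap-day weekdays: 1776:Thu 1780:Tue 1784:Sun✓ 1788:Fri 1792:Wed 1796:Mon 1804:Wed 1808:Mon 1812:Sat 1816:Thu 1820:Tue 1824:Sun✓
Sunday: 1784, 1824 → 2.

2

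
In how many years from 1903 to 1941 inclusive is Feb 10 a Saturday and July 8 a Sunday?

4

Check each year's weekday for Feb 10 and July 8:
  1903: Tue/Wed  1904: Wed/Fri  1905: Fri/Sat  1906: Sat/Sun ✓  1907: Sun/Mon  1908: Mon/Wed  1909: Wed/Thu  1910: Thu/Fri  1911: Fri/Sat  1912: Sat/Mon  1913: Mon/Tue  1914: Tue/Wed  1915: Wed/Thu  1916: Thu/Sat  …(11 more)…  1928: Fri/Sun  1929: Sun/Mon  1930: Mon/Tue  1931: Tue/Wed  1932: Wed/Fri  1933: Fri/Sat  1934: Sat/Sun ✓  1935: Sun/Mon  1936: Mon/Wed  1937: Wed/Thu  1938: Thu/Fri  1939: Fri/Sat  1940: Sat/Mon  1941: Mon/Tue
Both conditions hold in: 1906, 1917, 1923, 1934 — 4.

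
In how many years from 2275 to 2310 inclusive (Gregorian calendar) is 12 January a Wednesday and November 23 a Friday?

Check each year's weekday for 12 January and November 23:
  2275: Tue/Tue  2276: Wed/Thu  2277: Fri/Fri  2278: Sat/Sat  2279: Sun/Sun  2280: Mon/Tue  2281: Wed/Wed  2282: Thu/Thu  2283: Fri/Fri  2284: Sat/Sun  2285: Mon/Mon  2286: Tue/Tue  2287: Wed/Wed  2288: Thu/Fri  …(8 more)…  2297: Tue/Tue  2298: Wed/Wed  2299: Thu/Thu  2300: Fri/Fri  2301: Sat/Sat  2302: Sun/Sun  2303: Mon/Mon  2304: Tue/Wed  2305: Thu/Thu  2306: Fri/Fri  2307: Sat/Sat  2308: Sun/Mon  2309: Tue/Tue  2310: Wed/Wed
Both conditions hold in: no year — 0.

0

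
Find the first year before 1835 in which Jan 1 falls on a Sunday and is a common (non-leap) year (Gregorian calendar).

1826

Jan 1 advances by 2 weekdays after a leap year and by 1 after a common year.
1835: Jan 1 is Thursday.
1834: Wednesday
1833: Tuesday
1832: Sunday (leap)
1831: Saturday
1830: Friday
1829: Thursday
1828: Tuesday (leap)
1827: Monday
1826: Sunday
1826 begins on a Sunday and is a common year.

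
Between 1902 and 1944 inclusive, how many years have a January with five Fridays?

January has 31 days; it has five Fridays when Friday falls among the first (month-length − 28) days — i.e. when January 1 is one of Friday/Thursday/Wednesday.
January 1 by year: 1902:Wed✓ 1903:Thu✓ 1904:Fri✓ 1905:Sun 1906:Mon 1907:Tue 1908:Wed✓ 1909:Fri✓ 1910:Sat 1911:Sun 1912:Mon 1913:Wed✓ 1914:Thu✓ 1915:Fri✓ 1916:Sat …(13 more)… 1930:Wed✓ 1931:Thu✓ 1932:Fri✓ 1933:Sun 1934:Mon 1935:Tue 1936:Wed✓ 1937:Fri✓ 1938:Sat 1939:Sun 1940:Mon 1941:Wed✓ 1942:Thu✓ 1943:Fri✓ 1944:Sat
Years with five Fridays: 1902, 1903, 1904, 1908, 1909, 1913, 1914, 1915, 1919, 1920, 1925, 1926, 1930, 1931, 1932, 1936, 1937, 1941, 1942, 1943 → 20.

20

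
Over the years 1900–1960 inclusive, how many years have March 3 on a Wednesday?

8

Track March 3's weekday year by year (advancing +1, or +2 across a Feb 29):
  1900: Sat  1901: Sun (+1)  1902: Mon (+1)  1903: Tue (+1)  1904: Thu (+2)
  1905: Fri (+1)  1906: Sat (+1)  1907: Sun (+1)  1908: Tue (+2)  1909: Wed (+1) ✓
  1910: Thu (+1)  1911: Fri (+1)  1912: Sun (+2)  1913: Mon (+1)  … (33 more years) …
  1947: Mon (+1)  1948: Wed (+2) ✓  1949: Thu (+1)  1950: Fri (+1)  1951: Sat (+1)
  1952: Mon (+2)  1953: Tue (+1)  1954: Wed (+1) ✓  1955: Thu (+1)  1956: Sat (+2)
  1957: Sun (+1)  1958: Mon (+1)  1959: Tue (+1)  1960: Thu (+2)
Wednesday years: 1909, 1915, 1920, 1926, 1937, 1943, 1948, 1954 — 8 in total.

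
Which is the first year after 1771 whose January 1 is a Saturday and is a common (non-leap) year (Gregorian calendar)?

1774

Jan 1 advances by 2 weekdays after a leap year and by 1 after a common year.
1771: Jan 1 is Tuesday.
1772: Wednesday (leap)
1773: Friday
1774: Saturday
1774 begins on a Saturday and is a common year.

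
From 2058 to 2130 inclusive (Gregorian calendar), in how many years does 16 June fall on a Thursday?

Track 16 June's weekday year by year (advancing +1, or +2 across a Feb 29):
  2058: Sun  2059: Mon (+1)  2060: Wed (+2)  2061: Thu (+1) ✓  2062: Fri (+1)
  2063: Sat (+1)  2064: Mon (+2)  2065: Tue (+1)  2066: Wed (+1)  2067: Thu (+1) ✓
  2068: Sat (+2)  2069: Sun (+1)  2070: Mon (+1)  2071: Tue (+1)  … (45 more years) …
  2117: Wed (+1)  2118: Thu (+1) ✓  2119: Fri (+1)  2120: Sun (+2)  2121: Mon (+1)
  2122: Tue (+1)  2123: Wed (+1)  2124: Fri (+2)  2125: Sat (+1)  2126: Sun (+1)
  2127: Mon (+1)  2128: Wed (+2)  2129: Thu (+1) ✓  2130: Fri (+1)
Thursday years: 2061, 2067, 2072, 2078, 2089, 2095, 2101, 2107, 2112, 2118, 2129 — 11 in total.

11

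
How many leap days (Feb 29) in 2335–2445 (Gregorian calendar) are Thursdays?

Leap years in 2335–2445: 28 of them.
Feb 29 weekday advances by 5 (mod 7) from one leap year to the next four years later (or differs when a century non-leap intervenes).
Leap-day weekdays: 2336:Sat 2340:Thu✓ 2344:Tue 2348:Sun 2352:Fri 2356:Wed 2360:Mon 2364:Sat 2368:Thu✓ 2372:Tue 2376:Sun 2380:Fri 2384:Wed 2388:Mon 2392:Sat 2396:Thu✓ 2400:Tue 2404:Sun 2408:Fri 2412:Wed 2416:Mon 2420:Sat 2424:Thu✓ 2428:Tue 2432:Sun 2436:Fri 2440:Wed 2444:Mon
Thursday: 2340, 2368, 2396, 2424 → 4.

4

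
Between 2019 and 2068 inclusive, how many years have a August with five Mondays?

22

August has 31 days; it has five Mondays when Monday falls among the first (month-length − 28) days — i.e. when August 1 is one of Monday/Sunday/Saturday.
August 1 by year: 2019:Thu 2020:Sat✓ 2021:Sun✓ 2022:Mon✓ 2023:Tue 2024:Thu 2025:Fri 2026:Sat✓ 2027:Sun✓ 2028:Tue 2029:Wed 2030:Thu 2031:Fri 2032:Sun✓ 2033:Mon✓ …(20 more)… 2054:Sat✓ 2055:Sun✓ 2056:Tue 2057:Wed 2058:Thu 2059:Fri 2060:Sun✓ 2061:Mon✓ 2062:Tue 2063:Wed 2064:Fri 2065:Sat✓ 2066:Sun✓ 2067:Mon✓ 2068:Wed
Years with five Mondays: 2020, 2021, 2022, 2026, 2027, 2032, 2033, 2037, 2038, 2039, 2043, 2044, 2048, 2049, 2050, 2054, 2055, 2060, 2061, 2065, 2066, 2067 → 22.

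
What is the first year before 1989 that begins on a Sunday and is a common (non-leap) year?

1978

Jan 1 advances by 2 weekdays after a leap year and by 1 after a common year.
1989: Jan 1 is Sunday.
1988: Friday (leap)
1987: Thursday
1986: Wednesday
1985: Tuesday
1984: Sunday (leap)
1983: Saturday
1982: Friday
1981: Thursday
1980: Tuesday (leap)
1979: Monday
1978: Sunday
1978 begins on a Sunday and is a common year.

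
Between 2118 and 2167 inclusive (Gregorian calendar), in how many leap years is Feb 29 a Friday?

2

Leap years in 2118–2167: 12 of them.
Feb 29 weekday advances by 5 (mod 7) from one leap year to the next four years later (or differs when a century non-leap intervenes).
Leap-day weekdays: 2120:Thu 2124:Tue 2128:Sun 2132:Fri✓ 2136:Wed 2140:Mon 2144:Sat 2148:Thu 2152:Tue 2156:Sun 2160:Fri✓ 2164:Wed
Friday: 2132, 2160 → 2.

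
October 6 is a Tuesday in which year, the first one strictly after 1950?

From one year to the next, a fixed date's weekday advances by 1, or by 2 when a Feb 29 lies between the two dates.
1950: October 6 is Friday.
1951: Saturday (+1)
1952: Monday (+2)
1953: Tuesday (+1)
October 6 falls on a Tuesday in 1953.

1953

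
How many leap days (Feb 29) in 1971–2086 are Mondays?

Leap years in 1971–2086: 29 of them.
Feb 29 weekday advances by 5 (mod 7) from one leap year to the next four years later (or differs when a century non-leap intervenes).
Leap-day weekdays: 1972:Tue 1976:Sun 1980:Fri 1984:Wed 1988:Mon✓ 1992:Sat 1996:Thu 2000:Tue 2004:Sun 2008:Fri 2012:Wed 2016:Mon✓ 2020:Sat …(3 more)… 2036:Fri 2040:Wed 2044:Mon✓ 2048:Sat 2052:Thu 2056:Tue 2060:Sun 2064:Fri 2068:Wed 2072:Mon✓ 2076:Sat 2080:Thu 2084:Tue
Monday: 1988, 2016, 2044, 2072 → 4.

4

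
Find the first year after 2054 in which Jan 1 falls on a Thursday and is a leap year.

2060

Jan 1 advances by 2 weekdays after a leap year and by 1 after a common year.
2054: Jan 1 is Thursday.
2055: Friday
2056: Saturday (leap)
2057: Monday
2058: Tuesday
2059: Wednesday
2060: Thursday (leap)
2060 begins on a Thursday and is a leap year.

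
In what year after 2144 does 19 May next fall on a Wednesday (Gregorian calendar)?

From one year to the next, a fixed date's weekday advances by 1, or by 2 when a Feb 29 lies between the two dates.
2144: May 19 is Tuesday.
2145: Wednesday (+1)
19 May falls on a Wednesday in 2145.

2145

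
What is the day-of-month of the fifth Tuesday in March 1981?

March 1, 1981 is a Sunday, so the first Tuesday is the 3rd.
The fifth Tuesday is 3 + 28 = 31.

31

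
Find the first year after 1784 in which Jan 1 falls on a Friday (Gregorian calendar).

Jan 1 advances by 2 weekdays after a leap year and by 1 after a common year.
1784: Jan 1 is Thursday (leap).
1785: Saturday
1786: Sunday
1787: Monday
1788: Tuesday (leap)
1789: Thursday
1790: Friday
1790 begins on a Friday

1790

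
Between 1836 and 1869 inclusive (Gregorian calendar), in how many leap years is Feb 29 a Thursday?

Leap years in 1836–1869: 9 of them.
Feb 29 weekday advances by 5 (mod 7) from one leap year to the next four years later (or differs when a century non-leap intervenes).
Leap-day weekdays: 1836:Mon 1840:Sat 1844:Thu✓ 1848:Tue 1852:Sun 1856:Fri 1860:Wed 1864:Mon 1868:Sat
Thursday: 1844 → 1.

1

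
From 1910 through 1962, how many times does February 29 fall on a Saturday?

Leap years in 1910–1962: 13 of them.
Feb 29 weekday advances by 5 (mod 7) from one leap year to the next four years later (or differs when a century non-leap intervenes).
Leap-day weekdays: 1912:Thu 1916:Tue 1920:Sun 1924:Fri 1928:Wed 1932:Mon 1936:Sat✓ 1940:Thu 1944:Tue 1948:Sun 1952:Fri 1956:Wed 1960:Mon
Saturday: 1936 → 1.

1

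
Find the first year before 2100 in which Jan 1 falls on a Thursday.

2099

Jan 1 advances by 2 weekdays after a leap year and by 1 after a common year.
2100: Jan 1 is Friday.
2099: Thursday
2099 begins on a Thursday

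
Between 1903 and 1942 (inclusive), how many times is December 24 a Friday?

5

Track December 24's weekday year by year (advancing +1, or +2 across a Feb 29):
  1903: Thu  1904: Sat (+2)  1905: Sun (+1)  1906: Mon (+1)  1907: Tue (+1)
  1908: Thu (+2)  1909: Fri (+1) ✓  1910: Sat (+1)  1911: Sun (+1)  1912: Tue (+2)
  1913: Wed (+1)  1914: Thu (+1)  1915: Fri (+1) ✓  1916: Sun (+2)  … (12 more years) …
  1929: Tue (+1)  1930: Wed (+1)  1931: Thu (+1)  1932: Sat (+2)  1933: Sun (+1)
  1934: Mon (+1)  1935: Tue (+1)  1936: Thu (+2)  1937: Fri (+1) ✓  1938: Sat (+1)
  1939: Sun (+1)  1940: Tue (+2)  1941: Wed (+1)  1942: Thu (+1)
Friday years: 1909, 1915, 1920, 1926, 1937 — 5 in total.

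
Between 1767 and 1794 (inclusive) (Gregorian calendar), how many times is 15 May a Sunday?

Track 15 May's weekday year by year (advancing +1, or +2 across a Feb 29):
  1767: Fri  1768: Sun (+2) ✓  1769: Mon (+1)  1770: Tue (+1)  1771: Wed (+1)
  1772: Fri (+2)  1773: Sat (+1)  1774: Sun (+1) ✓  1775: Mon (+1)  1776: Wed (+2)
  1777: Thu (+1)  1778: Fri (+1)  1779: Sat (+1)  1780: Mon (+2)  1781: Tue (+1)
  1782: Wed (+1)  1783: Thu (+1)  1784: Sat (+2)  1785: Sun (+1) ✓  1786: Mon (+1)
  1787: Tue (+1)  1788: Thu (+2)  1789: Fri (+1)  1790: Sat (+1)  1791: Sun (+1) ✓
  1792: Tue (+2)  1793: Wed (+1)  1794: Thu (+1)
Sunday years: 1768, 1774, 1785, 1791 — 4 in total.

4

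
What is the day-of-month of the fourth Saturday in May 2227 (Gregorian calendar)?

26

May 1, 2227 is a Tuesday, so the first Saturday is the 5th.
The fourth Saturday is 5 + 21 = 26.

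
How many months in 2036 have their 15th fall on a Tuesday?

3

Check the 15th of each month of 2036: Jan 15: Tue, Feb 15: Fri, Mar 15: Sat, Apr 15: Tue, May 15: Thu, Jun 15: Sun, Jul 15: Tue, Aug 15: Fri, Sep 15: Mon, Oct 15: Wed, Nov 15: Sat, Dec 15: Mon.
Tuesday occurs in January, April, July — 3 months.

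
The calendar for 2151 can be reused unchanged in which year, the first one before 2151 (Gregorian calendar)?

Two years share a calendar iff Jan 1 falls on the same weekday and both are leap or both are common. 2151: Jan 1 is Friday, common year.
2150: Jan 1 Thursday, common
2149: Jan 1 Wednesday, common
2148: Jan 1 Monday, leap
2147: Jan 1 Sunday, common
2146: Jan 1 Saturday, common
2145: Jan 1 Friday, common
2145 matches on both conditions.

2145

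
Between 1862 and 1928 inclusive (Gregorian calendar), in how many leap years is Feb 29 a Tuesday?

Leap years in 1862–1928: 16 of them.
Feb 29 weekday advances by 5 (mod 7) from one leap year to the next four years later (or differs when a century non-leap intervenes).
Leap-day weekdays: 1864:Mon 1868:Sat 1872:Thu 1876:Tue✓ 1880:Sun 1884:Fri 1888:Wed 1892:Mon 1896:Sat 1904:Mon 1908:Sat 1912:Thu 1916:Tue✓ 1920:Sun 1924:Fri 1928:Wed
Tuesday: 1876, 1916 → 2.

2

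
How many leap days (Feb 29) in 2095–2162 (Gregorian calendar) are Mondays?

2

Leap years in 2095–2162: 16 of them.
Feb 29 weekday advances by 5 (mod 7) from one leap year to the next four years later (or differs when a century non-leap intervenes).
Leap-day weekdays: 2096:Wed 2104:Fri 2108:Wed 2112:Mon✓ 2116:Sat 2120:Thu 2124:Tue 2128:Sun 2132:Fri 2136:Wed 2140:Mon✓ 2144:Sat 2148:Thu 2152:Tue 2156:Sun 2160:Fri
Monday: 2112, 2140 → 2.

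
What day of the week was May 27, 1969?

January 1, 1969 is a Wednesday.
May 27 is day 147 of the year, i.e. 146 days after Jan 1.
146 mod 7 = 6, so advance 6 weekdays from Wednesday: Tuesday.

Tuesday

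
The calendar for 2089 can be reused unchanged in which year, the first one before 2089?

Two years share a calendar iff Jan 1 falls on the same weekday and both are leap or both are common. 2089: Jan 1 is Saturday, common year.
2088: Jan 1 Thursday, leap
2087: Jan 1 Wednesday, common
2086: Jan 1 Tuesday, common
2085: Jan 1 Monday, common
2084: Jan 1 Saturday, leap
2083: Jan 1 Friday, common
2082: Jan 1 Thursday, common
2081: Jan 1 Wednesday, common
2080: Jan 1 Monday, leap
2079: Jan 1 Sunday, common
2078: Jan 1 Saturday, common
2078 matches on both conditions.

2078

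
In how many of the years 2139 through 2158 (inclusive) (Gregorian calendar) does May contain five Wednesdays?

May has 31 days; it has five Wednesdays when Wednesday falls among the first (month-length − 28) days — i.e. when May 1 is one of Wednesday/Tuesday/Monday.
May 1 by year: 2139:Fri 2140:Sun 2141:Mon✓ 2142:Tue✓ 2143:Wed✓ 2144:Fri 2145:Sat 2146:Sun 2147:Mon✓ 2148:Wed✓ 2149:Thu 2150:Fri 2151:Sat 2152:Mon✓ 2153:Tue✓ 2154:Wed✓ 2155:Thu 2156:Sat 2157:Sun 2158:Mon✓
Years with five Wednesdays: 2141, 2142, 2143, 2147, 2148, 2152, 2153, 2154, 2158 → 9.

9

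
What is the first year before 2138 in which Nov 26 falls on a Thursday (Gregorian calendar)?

2133

From one year to the next, a fixed date's weekday advances by 1, or by 2 when a Feb 29 lies between the two dates.
2138: November 26 is Wednesday.
2137: Tuesday (−1)
2136: Monday (−1)
2135: Saturday (−2)
2134: Friday (−1)
2133: Thursday (−1)
Nov 26 falls on a Thursday in 2133.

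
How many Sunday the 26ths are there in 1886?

2

Check the 26th of each month of 1886: Jan 26: Tue, Feb 26: Fri, Mar 26: Fri, Apr 26: Mon, May 26: Wed, Jun 26: Sat, Jul 26: Mon, Aug 26: Thu, Sep 26: Sun, Oct 26: Tue, Nov 26: Fri, Dec 26: Sun.
Sunday occurs in September, December — 2 months.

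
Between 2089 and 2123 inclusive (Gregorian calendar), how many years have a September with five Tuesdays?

11

September has 30 days; it has five Tuesdays when Tuesday falls among the first (month-length − 28) days — i.e. when September 1 is one of Tuesday/Monday.
September 1 by year: 2089:Thu 2090:Fri 2091:Sat 2092:Mon✓ 2093:Tue✓ 2094:Wed 2095:Thu 2096:Sat 2097:Sun 2098:Mon✓ 2099:Tue✓ 2100:Wed 2101:Thu 2102:Fri 2103:Sat …(5 more)… 2109:Sun 2110:Mon✓ 2111:Tue✓ 2112:Thu 2113:Fri 2114:Sat 2115:Sun 2116:Tue✓ 2117:Wed 2118:Thu 2119:Fri 2120:Sun 2121:Mon✓ 2122:Tue✓ 2123:Wed
Years with five Tuesdays: 2092, 2093, 2098, 2099, 2104, 2105, 2110, 2111, 2116, 2121, 2122 → 11.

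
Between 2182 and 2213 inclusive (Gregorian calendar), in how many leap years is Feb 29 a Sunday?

1

Leap years in 2182–2213: 7 of them.
Feb 29 weekday advances by 5 (mod 7) from one leap year to the next four years later (or differs when a century non-leap intervenes).
Leap-day weekdays: 2184:Sun✓ 2188:Fri 2192:Wed 2196:Mon 2204:Wed 2208:Mon 2212:Sat
Sunday: 2184 → 1.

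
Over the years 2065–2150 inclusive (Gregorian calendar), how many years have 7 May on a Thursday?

Track 7 May's weekday year by year (advancing +1, or +2 across a Feb 29):
  2065: Thu ✓  2066: Fri (+1)  2067: Sat (+1)  2068: Mon (+2)  2069: Tue (+1)
  2070: Wed (+1)  2071: Thu (+1) ✓  2072: Sat (+2)  2073: Sun (+1)  2074: Mon (+1)
  2075: Tue (+1)  2076: Thu (+2) ✓  2077: Fri (+1)  2078: Sat (+1)  … (58 more years) …
  2137: Tue (+1)  2138: Wed (+1)  2139: Thu (+1) ✓  2140: Sat (+2)  2141: Sun (+1)
  2142: Mon (+1)  2143: Tue (+1)  2144: Thu (+2) ✓  2145: Fri (+1)  2146: Sat (+1)
  2147: Sun (+1)  2148: Tue (+2)  2149: Wed (+1)  2150: Thu (+1) ✓
Thursday years: 2065, 2071, 2076, 2082, 2093, 2099, 2105, 2111, 2116, 2122, 2133, 2139, 2144, 2150 — 14 in total.

14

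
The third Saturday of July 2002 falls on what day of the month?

July 1, 2002 is a Monday, so the first Saturday is the 6th.
The third Saturday is 6 + 14 = 20.

20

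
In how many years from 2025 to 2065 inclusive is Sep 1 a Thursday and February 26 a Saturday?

4

Check each year's weekday for Sep 1 and February 26:
  2025: Mon/Wed  2026: Tue/Thu  2027: Wed/Fri  2028: Fri/Sat  2029: Sat/Mon  2030: Sun/Tue  2031: Mon/Wed  2032: Wed/Thu  2033: Thu/Sat ✓  2034: Fri/Sun  2035: Sat/Mon  2036: Mon/Tue  2037: Tue/Thu  2038: Wed/Fri  …(13 more)…  2052: Sun/Mon  2053: Mon/Wed  2054: Tue/Thu  2055: Wed/Fri  2056: Fri/Sat  2057: Sat/Mon  2058: Sun/Tue  2059: Mon/Wed  2060: Wed/Thu  2061: Thu/Sat ✓  2062: Fri/Sun  2063: Sat/Mon  2064: Mon/Tue  2065: Tue/Thu
Both conditions hold in: 2033, 2039, 2050, 2061 — 4.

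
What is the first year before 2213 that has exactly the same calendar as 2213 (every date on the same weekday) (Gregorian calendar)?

2202

Two years share a calendar iff Jan 1 falls on the same weekday and both are leap or both are common. 2213: Jan 1 is Friday, common year.
2212: Jan 1 Wednesday, leap
2211: Jan 1 Tuesday, common
2210: Jan 1 Monday, common
2209: Jan 1 Sunday, common
2208: Jan 1 Friday, leap
2207: Jan 1 Thursday, common
2206: Jan 1 Wednesday, common
2205: Jan 1 Tuesday, common
2204: Jan 1 Sunday, leap
2203: Jan 1 Saturday, common
2202: Jan 1 Friday, common
2202 matches on both conditions.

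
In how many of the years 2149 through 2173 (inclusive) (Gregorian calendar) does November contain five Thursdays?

November has 30 days; it has five Thursdays when Thursday falls among the first (month-length − 28) days — i.e. when November 1 is one of Thursday/Wednesday.
November 1 by year: 2149:Sat 2150:Sun 2151:Mon 2152:Wed✓ 2153:Thu✓ 2154:Fri 2155:Sat 2156:Mon 2157:Tue 2158:Wed✓ 2159:Thu✓ 2160:Sat 2161:Sun 2162:Mon 2163:Tue 2164:Thu✓ 2165:Fri 2166:Sat 2167:Sun 2168:Tue 2169:Wed✓ 2170:Thu✓ 2171:Fri 2172:Sun 2173:Mon
Years with five Thursdays: 2152, 2153, 2158, 2159, 2164, 2169, 2170 → 7.

7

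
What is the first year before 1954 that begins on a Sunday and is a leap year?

Jan 1 advances by 2 weekdays after a leap year and by 1 after a common year.
1954: Jan 1 is Friday.
1953: Thursday
1952: Tuesday (leap)
1951: Monday
1950: Sunday
1949: Saturday
1948: Thursday (leap)
1947: Wednesday
1946: Tuesday
1945: Monday
1944: Saturday (leap)
1943: Friday
1942: Thursday
1941: Wednesday
1940: Monday (leap)
1939: Sunday
1938: Saturday
1937: Friday
1936: Wednesday (leap)
1935: Tuesday
1934: Monday
1933: Sunday
1932: Friday (leap)
1931: Thursday
1930: Wednesday
1929: Tuesday
1928: Sunday (leap)
1928 begins on a Sunday and is a leap year.

1928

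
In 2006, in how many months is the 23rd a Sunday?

Check the 23rd of each month of 2006: Jan 23: Mon, Feb 23: Thu, Mar 23: Thu, Apr 23: Sun, May 23: Tue, Jun 23: Fri, Jul 23: Sun, Aug 23: Wed, Sep 23: Sat, Oct 23: Mon, Nov 23: Thu, Dec 23: Sat.
Sunday occurs in April, July — 2 months.

2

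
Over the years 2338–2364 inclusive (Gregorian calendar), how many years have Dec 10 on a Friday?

Track Dec 10's weekday year by year (advancing +1, or +2 across a Feb 29):
  2338: Sat  2339: Sun (+1)  2340: Tue (+2)  2341: Wed (+1)  2342: Thu (+1)
  2343: Fri (+1) ✓  2344: Sun (+2)  2345: Mon (+1)  2346: Tue (+1)  2347: Wed (+1)
  2348: Fri (+2) ✓  2349: Sat (+1)  2350: Sun (+1)  2351: Mon (+1)  2352: Wed (+2)
  2353: Thu (+1)  2354: Fri (+1) ✓  2355: Sat (+1)  2356: Mon (+2)  2357: Tue (+1)
  2358: Wed (+1)  2359: Thu (+1)  2360: Sat (+2)  2361: Sun (+1)  2362: Mon (+1)
  2363: Tue (+1)  2364: Thu (+2)
Friday years: 2343, 2348, 2354 — 3 in total.

3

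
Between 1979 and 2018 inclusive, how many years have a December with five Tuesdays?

December has 31 days; it has five Tuesdays when Tuesday falls among the first (month-length − 28) days — i.e. when December 1 is one of Tuesday/Monday/Sunday.
December 1 by year: 1979:Sat 1980:Mon✓ 1981:Tue✓ 1982:Wed 1983:Thu 1984:Sat 1985:Sun✓ 1986:Mon✓ 1987:Tue✓ 1988:Thu 1989:Fri 1990:Sat 1991:Sun✓ 1992:Tue✓ 1993:Wed …(10 more)… 2004:Wed 2005:Thu 2006:Fri 2007:Sat 2008:Mon✓ 2009:Tue✓ 2010:Wed 2011:Thu 2012:Sat 2013:Sun✓ 2014:Mon✓ 2015:Tue✓ 2016:Thu 2017:Fri 2018:Sat
Years with five Tuesdays: 1980, 1981, 1985, 1986, 1987, 1991, 1992, 1996, 1997, 1998, 2002, 2003, 2008, 2009, 2013, 2014, 2015 → 17.

17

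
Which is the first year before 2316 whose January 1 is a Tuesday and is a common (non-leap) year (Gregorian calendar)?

2307

Jan 1 advances by 2 weekdays after a leap year and by 1 after a common year.
2316: Jan 1 is Saturday (leap).
2315: Friday
2314: Thursday
2313: Wednesday
2312: Monday (leap)
2311: Sunday
2310: Saturday
2309: Friday
2308: Wednesday (leap)
2307: Tuesday
2307 begins on a Tuesday and is a common year.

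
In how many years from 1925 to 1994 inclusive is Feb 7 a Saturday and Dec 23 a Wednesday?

8

Check each year's weekday for Feb 7 and Dec 23:
  1925: Sat/Wed ✓  1926: Sun/Thu  1927: Mon/Fri  1928: Tue/Sun  1929: Thu/Mon  1930: Fri/Tue  1931: Sat/Wed ✓  1932: Sun/Fri  1933: Tue/Sat  1934: Wed/Sun  1935: Thu/Mon  1936: Fri/Wed  1937: Sun/Thu  1938: Mon/Fri  …(42 more)…  1981: Sat/Wed ✓  1982: Sun/Thu  1983: Mon/Fri  1984: Tue/Sun  1985: Thu/Mon  1986: Fri/Tue  1987: Sat/Wed ✓  1988: Sun/Fri  1989: Tue/Sat  1990: Wed/Sun  1991: Thu/Mon  1992: Fri/Wed  1993: Sun/Thu  1994: Mon/Fri
Both conditions hold in: 1925, 1931, 1942, 1953, 1959, 1970, 1981, 1987 — 8.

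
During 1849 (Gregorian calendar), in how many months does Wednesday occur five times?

A month of length L has five Wednesdays iff its first Wednesday is on day ≤ L−28 (so day 1–3 in a 31-day month, 1–2 in a 30-day month, day 1 in a leap February).
Checking each month of 1849: Jan starts Mon (31d) ✓; Feb starts Thu (28d); Mar starts Thu (31d); Apr starts Sun (30d); May starts Tue (31d) ✓; Jun starts Fri (30d); Jul starts Sun (31d); Aug starts Wed (31d) ✓; Sep starts Sat (30d); Oct starts Mon (31d) ✓; Nov starts Thu (30d); Dec starts Sat (31d).
Five-Wednesday months: January, May, August, October → 4.

4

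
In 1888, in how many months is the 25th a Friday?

1

Check the 25th of each month of 1888: Jan 25: Wed, Feb 25: Sat, Mar 25: Sun, Apr 25: Wed, May 25: Fri, Jun 25: Mon, Jul 25: Wed, Aug 25: Sat, Sep 25: Tue, Oct 25: Thu, Nov 25: Sun, Dec 25: Tue.
Friday occurs in May — 1 month.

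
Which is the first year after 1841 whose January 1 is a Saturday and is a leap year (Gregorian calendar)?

1848

Jan 1 advances by 2 weekdays after a leap year and by 1 after a common year.
1841: Jan 1 is Friday.
1842: Saturday
1843: Sunday
1844: Monday (leap)
1845: Wednesday
1846: Thursday
1847: Friday
1848: Saturday (leap)
1848 begins on a Saturday and is a leap year.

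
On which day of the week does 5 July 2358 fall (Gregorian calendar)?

January 1, 2358 is a Wednesday.
July 5 is day 186 of the year, i.e. 185 days after Jan 1.
185 mod 7 = 3, so advance 3 weekdays from Wednesday: Saturday.

Saturday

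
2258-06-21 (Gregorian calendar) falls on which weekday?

Monday

January 1, 2258 is a Friday.
June 21 is day 172 of the year, i.e. 171 days after Jan 1.
171 mod 7 = 3, so advance 3 weekdays from Friday: Monday.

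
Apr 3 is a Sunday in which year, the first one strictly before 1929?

From one year to the next, a fixed date's weekday advances by 1, or by 2 when a Feb 29 lies between the two dates.
1929: April 3 is Wednesday.
1928: Tuesday (−1)
1927: Sunday (−2)
Apr 3 falls on a Sunday in 1927.

1927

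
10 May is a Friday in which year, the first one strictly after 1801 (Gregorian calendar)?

From one year to the next, a fixed date's weekday advances by 1, or by 2 when a Feb 29 lies between the two dates.
1801: May 10 is Sunday.
1802: Monday (+1)
1803: Tuesday (+1)
1804: Thursday (+2)
1805: Friday (+1)
10 May falls on a Friday in 1805.

1805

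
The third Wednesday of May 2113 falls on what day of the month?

17

May 1, 2113 is a Monday, so the first Wednesday is the 3rd.
The third Wednesday is 3 + 14 = 17.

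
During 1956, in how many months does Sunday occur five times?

A month of length L has five Sundays iff its first Sunday is on day ≤ L−28 (so day 1–3 in a 31-day month, 1–2 in a 30-day month, day 1 in a leap February).
Checking each month of 1956: Jan starts Sun (31d) ✓; Feb starts Wed (29d); Mar starts Thu (31d); Apr starts Sun (30d) ✓; May starts Tue (31d); Jun starts Fri (30d); Jul starts Sun (31d) ✓; Aug starts Wed (31d); Sep starts Sat (30d) ✓; Oct starts Mon (31d); Nov starts Thu (30d); Dec starts Sat (31d) ✓.
Five-Sunday months: January, April, July, September, December → 5.

5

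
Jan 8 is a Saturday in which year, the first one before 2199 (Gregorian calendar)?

2191

From one year to the next, a fixed date's weekday advances by 1, or by 2 when a Feb 29 lies between the two dates.
2199: January 8 is Tuesday.
2198: Monday (−1)
2197: Sunday (−1)
2196: Friday (−2)
2195: Thursday (−1)
2194: Wednesday (−1)
2193: Tuesday (−1)
2192: Sunday (−2)
2191: Saturday (−1)
Jan 8 falls on a Saturday in 2191.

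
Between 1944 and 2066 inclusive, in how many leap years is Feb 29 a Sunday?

Leap years in 1944–2066: 31 of them.
Feb 29 weekday advances by 5 (mod 7) from one leap year to the next four years later (or differs when a century non-leap intervenes).
Leap-day weekdays: 1944:Tue 1948:Sun✓ 1952:Fri 1956:Wed 1960:Mon 1964:Sat 1968:Thu 1972:Tue 1976:Sun✓ 1980:Fri 1984:Wed 1988:Mon 1992:Sat …(5 more)… 2016:Mon 2020:Sat 2024:Thu 2028:Tue 2032:Sun✓ 2036:Fri 2040:Wed 2044:Mon 2048:Sat 2052:Thu 2056:Tue 2060:Sun✓ 2064:Fri
Sunday: 1948, 1976, 2004, 2032, 2060 → 5.

5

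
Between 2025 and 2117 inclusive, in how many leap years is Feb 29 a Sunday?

3

Leap years in 2025–2117: 22 of them.
Feb 29 weekday advances by 5 (mod 7) from one leap year to the next four years later (or differs when a century non-leap intervenes).
Leap-day weekdays: 2028:Tue 2032:Sun✓ 2036:Fri 2040:Wed 2044:Mon 2048:Sat 2052:Thu 2056:Tue 2060:Sun✓ 2064:Fri 2068:Wed 2072:Mon 2076:Sat 2080:Thu 2084:Tue 2088:Sun✓ 2092:Fri 2096:Wed 2104:Fri 2108:Wed 2112:Mon 2116:Sat
Sunday: 2032, 2060, 2088 → 3.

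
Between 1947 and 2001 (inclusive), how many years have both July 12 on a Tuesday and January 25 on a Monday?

2

Check each year's weekday for July 12 and January 25:
  1947: Sat/Sat  1948: Mon/Sun  1949: Tue/Tue  1950: Wed/Wed  1951: Thu/Thu  1952: Sat/Fri  1953: Sun/Sun  1954: Mon/Mon  1955: Tue/Tue  1956: Thu/Wed  1957: Fri/Fri  1958: Sat/Sat  1959: Sun/Sun  1960: Tue/Mon ✓  …(27 more)…  1988: Tue/Mon ✓  1989: Wed/Wed  1990: Thu/Thu  1991: Fri/Fri  1992: Sun/Sat  1993: Mon/Mon  1994: Tue/Tue  1995: Wed/Wed  1996: Fri/Thu  1997: Sat/Sat  1998: Sun/Sun  1999: Mon/Mon  2000: Wed/Tue  2001: Thu/Thu
Both conditions hold in: 1960, 1988 — 2.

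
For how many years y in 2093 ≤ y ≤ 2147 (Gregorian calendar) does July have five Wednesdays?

July has 31 days; it has five Wednesdays when Wednesday falls among the first (month-length − 28) days — i.e. when July 1 is one of Wednesday/Tuesday/Monday.
July 1 by year: 2093:Wed✓ 2094:Thu 2095:Fri 2096:Sun 2097:Mon✓ 2098:Tue✓ 2099:Wed✓ 2100:Thu 2101:Fri 2102:Sat 2103:Sun 2104:Tue✓ 2105:Wed✓ 2106:Thu 2107:Fri …(25 more)… 2133:Wed✓ 2134:Thu 2135:Fri 2136:Sun 2137:Mon✓ 2138:Tue✓ 2139:Wed✓ 2140:Fri 2141:Sat 2142:Sun 2143:Mon✓ 2144:Wed✓ 2145:Thu 2146:Fri 2147:Sat
Years with five Wednesdays: 2093, 2097, 2098, 2099, 2104, 2105, 2109, 2110, 2111, 2115, 2116, 2120, 2121, 2122, 2126, 2127, 2132, 2133, 2137, 2138, 2139, 2143, 2144 → 23.

23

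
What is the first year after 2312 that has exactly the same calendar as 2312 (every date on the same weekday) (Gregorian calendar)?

Two years share a calendar iff Jan 1 falls on the same weekday and both are leap or both are common. 2312: Jan 1 is Monday, leap year.
2313: Jan 1 Wednesday, common
2314: Jan 1 Thursday, common
2315: Jan 1 Friday, common
2316: Jan 1 Saturday, leap
2317: Jan 1 Monday, common
2318: Jan 1 Tuesday, common
2319: Jan 1 Wednesday, common
2320: Jan 1 Thursday, leap
2321: Jan 1 Saturday, common
2322: Jan 1 Sunday, common
2323: Jan 1 Monday, common
2324: Jan 1 Tuesday, leap
2325: Jan 1 Thursday, common
2326: Jan 1 Friday, common
2327: Jan 1 Saturday, common
2328: Jan 1 Sunday, leap
2329: Jan 1 Tuesday, common
2330: Jan 1 Wednesday, common
2331: Jan 1 Thursday, common
2332: Jan 1 Friday, leap
2333: Jan 1 Sunday, common
2334: Jan 1 Monday, common
2335: Jan 1 Tuesday, common
2336: Jan 1 Wednesday, leap
2337: Jan 1 Friday, common
2338: Jan 1 Saturday, common
2339: Jan 1 Sunday, common
2340: Jan 1 Monday, leap
2340 matches on both conditions.

2340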